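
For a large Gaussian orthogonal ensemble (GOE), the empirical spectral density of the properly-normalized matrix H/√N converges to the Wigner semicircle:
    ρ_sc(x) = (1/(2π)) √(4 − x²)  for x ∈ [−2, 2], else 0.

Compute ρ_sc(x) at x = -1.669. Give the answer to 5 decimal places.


ρ_sc(x) = (1/(2π)) √(4 − x²). With x = -1.669:
  4 − x² = 4 − (-1.669)² = 4 − 2.785561 = 1.214439.
  √(4 − x²) = 1.102016.
  1/(2π) = 0.159155.
  ρ_sc(-1.669) = 0.159155 · 1.102016 = 0.175391.

Rounded to 5 decimal places: ρ_sc(-1.669) ≈ 0.17539.


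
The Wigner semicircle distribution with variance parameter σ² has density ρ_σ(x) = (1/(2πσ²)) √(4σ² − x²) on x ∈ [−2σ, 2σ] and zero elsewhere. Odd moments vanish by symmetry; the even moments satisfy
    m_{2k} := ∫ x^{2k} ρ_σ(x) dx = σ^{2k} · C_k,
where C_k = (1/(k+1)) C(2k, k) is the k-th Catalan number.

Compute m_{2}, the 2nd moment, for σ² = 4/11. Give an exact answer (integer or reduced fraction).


By the scaled semicircle moment identity, m_{2k} = σ^{2k} · C_k with k = 1.
C_1 = (1/(k+1)) · C(2k, k) = (1/2) · C(2, 1) = (1/2) · 2 = 1.
σ^{2k} = (σ²)^k = (4/11)^1 = 4/11.

Therefore m_{2} = σ^{2} · C_1 = (4/11) · 1 = 4/11.


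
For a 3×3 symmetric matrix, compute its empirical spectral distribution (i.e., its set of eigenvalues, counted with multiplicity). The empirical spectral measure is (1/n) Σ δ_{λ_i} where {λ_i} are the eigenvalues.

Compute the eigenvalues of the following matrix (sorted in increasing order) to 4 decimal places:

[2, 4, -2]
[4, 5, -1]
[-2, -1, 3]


Since M is real symmetric, all three eigenvalues are real; they are the roots of det(λI − M) = λ³ − (tr M) λ² + s λ − det M, where s is the sum of the principal 2×2 minors.
tr M = 2 + 5 + 3 = 10.
s = (2·5 − 4²) + (2·3 − (-2)²) + (5·3 − (-1)²) = -6 + 2 + 14 = 10.
det M (expand along row 1) = 2·14 − 4·10 + (-2)·6 = -24.
Characteristic polynomial: λ³ − 10λ² + 10λ + 24 = 0.
Substitute λ = y + (tr M)/3 = y + 3.333333 to remove the quadratic term: y³ + p·y + q = 0 with p = s − (tr M)²/3 = -23.333333 and q = −2(tr M)³/27 + (tr M)·s/3 − det M = -16.740741.
Three real roots ⇒ use the trigonometric (Viète) form: r = 2√(−p/3) = 5.577734, φ = arccos(3q/(p·r)) = arccos(0.385888) = 1.174626 rad.
y_k = r·cos(φ/3 − 2πk/3) for k = 0, 1, 2 gives y = 5.155620, -0.734438, -4.421182.
λ_k = y_k + 3.333333 gives λ = 8.4890, 2.5989, -1.0878 (check: the sum is 10.0000 = tr M).

Eigenvalues sorted in increasing order: [-1.0878, 2.5989, 8.4890].


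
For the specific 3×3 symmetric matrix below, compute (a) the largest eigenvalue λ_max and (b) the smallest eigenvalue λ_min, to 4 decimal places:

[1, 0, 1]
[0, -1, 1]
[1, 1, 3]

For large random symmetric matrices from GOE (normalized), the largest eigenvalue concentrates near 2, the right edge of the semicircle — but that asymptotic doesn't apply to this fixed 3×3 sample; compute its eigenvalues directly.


Since M is real symmetric, all three eigenvalues are real; they are the roots of det(λI − M) = λ³ − (tr M) λ² + s λ − det M, where s is the sum of the principal 2×2 minors.
tr M = 1 + (-1) + 3 = 3.
s = (1·(-1) − 0²) + (1·3 − 1²) + ((-1)·3 − 1²) = -1 + 2 + (-4) = -3.
det M (expand along row 1) = 1·(-4) − 0·(-1) + 1·1 = -3.
Characteristic polynomial: λ³ − 3λ² − 3λ + 3 = 0.
Substitute λ = y + (tr M)/3 = y + 1.000000 to remove the quadratic term: y³ + p·y + q = 0 with p = s − (tr M)²/3 = -6.000000 and q = −2(tr M)³/27 + (tr M)·s/3 − det M = -2.000000.
Three real roots ⇒ use the trigonometric (Viète) form: r = 2√(−p/3) = 2.828427, φ = arccos(3q/(p·r)) = arccos(0.353553) = 1.209429 rad.
y_k = r·cos(φ/3 − 2πk/3) for k = 0, 1, 2 gives y = 2.601679, -0.339877, -2.261802.
λ_k = y_k + 1.000000 gives λ = 3.6017, 0.6601, -1.2618 (check: the sum is 3.0000 = tr M).

Hence λ_max = 3.6017 and λ_min = -1.2618.


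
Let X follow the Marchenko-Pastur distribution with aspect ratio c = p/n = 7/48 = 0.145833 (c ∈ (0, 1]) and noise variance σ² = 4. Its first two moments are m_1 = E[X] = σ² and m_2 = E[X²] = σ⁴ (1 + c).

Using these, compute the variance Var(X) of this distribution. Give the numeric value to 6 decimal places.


m_1 = E[X] = σ² = 4, so m_1² = 16.
m_2 = E[X²] = σ⁴ (1 + c) = 16 · (1 + 0.145833) = 16 · 1.145833 = 18.333333.
(Note m_2 − m_1² simplifies to c · σ⁴ = 0.145833 · 16.)

Var(X) = m_2 − m_1² = 18.333333 − 16 = 2.333333.


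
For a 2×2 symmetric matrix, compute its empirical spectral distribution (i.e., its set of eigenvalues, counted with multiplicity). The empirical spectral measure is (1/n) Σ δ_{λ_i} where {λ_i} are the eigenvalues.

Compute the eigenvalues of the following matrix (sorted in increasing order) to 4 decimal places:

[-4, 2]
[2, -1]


Since M is real symmetric, both eigenvalues are real; they are the roots of det(λI − M) = λ² − (tr M) λ + det M.
tr M = -4 + (-1) = -5.
det M = (-4)·(-1) − 2² = 4 − 4 = 0.
Characteristic polynomial: λ² + 5λ = 0.
Discriminant Δ = (tr M)² − 4·det M = 25 − 0 = 25; √Δ = 5.000000.
λ = (tr M ± √Δ)/2 = (-5 ± 5.000000)/2, giving (tr M − √Δ)/2 = -5.0000 and (tr M + √Δ)/2 = 0.0000.

Eigenvalues sorted in increasing order: [-5.0000, 0.0000].


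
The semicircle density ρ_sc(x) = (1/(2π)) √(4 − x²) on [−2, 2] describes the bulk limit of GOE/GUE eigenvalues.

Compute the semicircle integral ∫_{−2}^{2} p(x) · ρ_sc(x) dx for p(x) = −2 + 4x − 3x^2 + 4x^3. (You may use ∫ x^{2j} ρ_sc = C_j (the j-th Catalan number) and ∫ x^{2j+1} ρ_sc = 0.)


Write p(x) = Σ a_i x^i, split into monomials and integrate each against ρ_sc separately.
Using ∫ x^{2j} ρ_sc = C_j = (1/(j+1)) C(2j, j) (Catalan numbers) and ∫ x^{2j+1} ρ_sc = 0 (odd monomials vanish by symmetry):
  i = 0 (even): a_0 · C_{0} = -2 · 1 = -2
  i = 1 (odd): ∫ x^1 ρ_sc = 0 (vanishes)
  i = 2 (even): a_2 · C_{1} = -3 · 1 = -3
  i = 3 (odd): ∫ x^3 ρ_sc = 0 (vanishes)

Summing the contributions: ∫_{−2}^{2} p(x) ρ_sc(x) dx = (-2) + (-3) = -5.


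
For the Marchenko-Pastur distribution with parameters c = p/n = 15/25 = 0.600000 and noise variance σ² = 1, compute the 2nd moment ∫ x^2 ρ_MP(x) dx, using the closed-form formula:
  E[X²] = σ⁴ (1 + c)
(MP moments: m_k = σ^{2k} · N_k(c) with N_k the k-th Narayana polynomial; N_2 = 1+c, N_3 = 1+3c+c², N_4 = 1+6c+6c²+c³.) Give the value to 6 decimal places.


E[X²] = σ⁴ (1 + c) (second MP moment). With σ² = 1 (so σ⁴ = 1) and c = 15/25 = 0.600000: E[X²] = 1 · (1 + 0.600000) = 1 · 1.600000.

So E[X^2] = 1.600000.


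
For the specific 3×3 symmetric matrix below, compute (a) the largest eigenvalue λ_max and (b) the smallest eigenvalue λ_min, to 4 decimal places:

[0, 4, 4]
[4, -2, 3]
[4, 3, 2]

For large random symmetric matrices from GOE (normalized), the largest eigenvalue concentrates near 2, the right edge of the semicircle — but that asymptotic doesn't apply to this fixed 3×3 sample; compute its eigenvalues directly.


Since M is real symmetric, all three eigenvalues are real; they are the roots of det(λI − M) = λ³ − (tr M) λ² + s λ − det M, where s is the sum of the principal 2×2 minors.
tr M = 0 + (-2) + 2 = 0.
s = (0·(-2) − 4²) + (0·2 − 4²) + ((-2)·2 − 3²) = -16 + (-16) + (-13) = -45.
det M (expand along row 1) = 0·(-13) − 4·(-4) + 4·20 = 96.
Characteristic polynomial: λ³ − 45λ − 96 = 0.
Substitute λ = y + (tr M)/3 = y + 0.000000 to remove the quadratic term: y³ + p·y + q = 0 with p = s − (tr M)²/3 = -45.000000 and q = −2(tr M)³/27 + (tr M)·s/3 − det M = -96.000000.
Three real roots ⇒ use the trigonometric (Viète) form: r = 2√(−p/3) = 7.745967, φ = arccos(3q/(p·r)) = arccos(0.826236) = 0.598403 rad.
y_k = r·cos(φ/3 − 2πk/3) for k = 0, 1, 2 gives y = 7.592381, -2.466977, -5.125404.
λ_k = y_k + 0.000000 gives λ = 7.5924, -2.4670, -5.1254 (check: the sum is 0.0000 = tr M).

Hence λ_max = 7.5924 and λ_min = -5.1254.


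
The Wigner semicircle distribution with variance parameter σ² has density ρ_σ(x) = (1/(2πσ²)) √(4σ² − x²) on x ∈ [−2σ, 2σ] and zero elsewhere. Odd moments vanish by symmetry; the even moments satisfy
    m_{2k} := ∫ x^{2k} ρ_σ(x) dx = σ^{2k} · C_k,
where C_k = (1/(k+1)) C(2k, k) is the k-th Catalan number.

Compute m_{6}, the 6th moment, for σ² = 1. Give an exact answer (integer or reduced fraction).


By the scaled semicircle moment identity, m_{2k} = σ^{2k} · C_k with k = 3.
C_3 = (1/(k+1)) · C(2k, k) = (1/4) · C(6, 3) = (1/4) · 20 = 5.
σ^{2k} = (σ²)^k = (1)^3 = 1.

Therefore m_{6} = σ^{6} · C_3 = 1 · 5 = 5.


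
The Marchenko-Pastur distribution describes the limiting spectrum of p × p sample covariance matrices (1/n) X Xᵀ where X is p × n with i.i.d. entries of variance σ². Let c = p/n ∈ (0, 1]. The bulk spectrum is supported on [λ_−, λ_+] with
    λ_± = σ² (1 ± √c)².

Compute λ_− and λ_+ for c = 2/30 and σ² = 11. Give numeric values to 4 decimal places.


c = 2/30 = 0.066667; √c = 0.258199.
λ_− = σ² (1 − √c)² = 11 · (1 − 0.258199)² = 11 · (0.741801)² = 6.052958.
λ_+ = σ² (1 + √c)² = 11 · (1 + 0.258199)² = 11 · (1.258199)² = 17.413709.

Rounded to 4 decimal places: λ_− ≈ 6.0530, λ_+ ≈ 17.4137.


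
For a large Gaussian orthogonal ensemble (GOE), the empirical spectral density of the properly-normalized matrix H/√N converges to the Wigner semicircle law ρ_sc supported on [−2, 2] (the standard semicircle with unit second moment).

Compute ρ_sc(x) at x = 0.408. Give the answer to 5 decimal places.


ρ_sc(x) = (1/(2π)) √(4 − x²). With x = 0.408:
  4 − x² = 4 − (0.408)² = 4 − 0.166464 = 3.833536.
  √(4 − x²) = 1.957942.
  1/(2π) = 0.159155.
  ρ_sc(0.408) = 0.159155 · 1.957942 = 0.311616.

Rounded to 5 decimal places: ρ_sc(0.408) ≈ 0.31162.


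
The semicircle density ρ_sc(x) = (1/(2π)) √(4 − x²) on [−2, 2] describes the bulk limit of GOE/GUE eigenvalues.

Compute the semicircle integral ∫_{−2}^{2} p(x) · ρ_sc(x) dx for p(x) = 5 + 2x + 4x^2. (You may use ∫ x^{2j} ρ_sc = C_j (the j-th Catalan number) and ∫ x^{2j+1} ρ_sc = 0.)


Write p(x) = Σ a_i x^i, split into monomials and integrate each against ρ_sc separately.
Using ∫ x^{2j} ρ_sc = C_j = (1/(j+1)) C(2j, j) (Catalan numbers) and ∫ x^{2j+1} ρ_sc = 0 (odd monomials vanish by symmetry):
  i = 0 (even): a_0 · C_{0} = 5 · 1 = 5
  i = 1 (odd): ∫ x^1 ρ_sc = 0 (vanishes)
  i = 2 (even): a_2 · C_{1} = 4 · 1 = 4

Summing the contributions: ∫_{−2}^{2} p(x) ρ_sc(x) dx = 5 + 4 = 9.


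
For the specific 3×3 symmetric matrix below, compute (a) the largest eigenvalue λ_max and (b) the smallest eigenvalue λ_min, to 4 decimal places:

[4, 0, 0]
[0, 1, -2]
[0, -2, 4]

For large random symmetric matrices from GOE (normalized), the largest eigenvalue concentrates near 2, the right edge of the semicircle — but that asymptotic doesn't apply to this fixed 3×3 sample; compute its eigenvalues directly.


Since M is real symmetric, all three eigenvalues are real; they are the roots of det(λI − M) = λ³ − (tr M) λ² + s λ − det M, where s is the sum of the principal 2×2 minors.
tr M = 4 + 1 + 4 = 9.
s = (4·1 − 0²) + (4·4 − 0²) + (1·4 − (-2)²) = 4 + 16 + 0 = 20.
det M (expand along row 1) = 4·0 − 0·0 + 0·0 = 0.
Characteristic polynomial: λ³ − 9λ² + 20λ = 0.
Substitute λ = y + (tr M)/3 = y + 3.000000 to remove the quadratic term: y³ + p·y + q = 0 with p = s − (tr M)²/3 = -7.000000 and q = −2(tr M)³/27 + (tr M)·s/3 − det M = 6.000000.
Three real roots ⇒ use the trigonometric (Viète) form: r = 2√(−p/3) = 3.055050, φ = arccos(3q/(p·r)) = arccos(-0.841698) = 2.571216 rad.
y_k = r·cos(φ/3 − 2πk/3) for k = 0, 1, 2 gives y = 2.000000, 1.000000, -3.000000.
λ_k = y_k + 3.000000 gives λ = 5.0000, 4.0000, 0.0000 (check: the sum is 9.0000 = tr M).

Hence λ_max = 5.0000 and λ_min = 0.0000.


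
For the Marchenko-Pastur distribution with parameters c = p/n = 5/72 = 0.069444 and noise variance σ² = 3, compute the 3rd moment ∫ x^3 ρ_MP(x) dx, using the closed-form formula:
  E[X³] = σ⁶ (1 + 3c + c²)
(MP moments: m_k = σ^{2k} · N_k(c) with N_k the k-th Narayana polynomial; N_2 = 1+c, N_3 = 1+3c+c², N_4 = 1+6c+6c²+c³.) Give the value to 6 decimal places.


E[X³] = σ⁶ (1 + 3c + c²) (third MP moment). With σ² = 3 (so σ⁶ = 27) and c = 5/72 = 0.069444: E[X³] = 27 · (1 + 3·0.069444 + (0.069444)²) = 27 · 1.213156.

So E[X^3] = 32.755208.


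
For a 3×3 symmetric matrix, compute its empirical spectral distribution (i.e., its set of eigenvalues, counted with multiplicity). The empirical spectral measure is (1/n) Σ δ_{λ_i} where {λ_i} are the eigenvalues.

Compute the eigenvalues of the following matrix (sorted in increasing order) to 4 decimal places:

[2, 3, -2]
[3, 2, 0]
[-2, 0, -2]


Since M is real symmetric, all three eigenvalues are real; they are the roots of det(λI − M) = λ³ − (tr M) λ² + s λ − det M, where s is the sum of the principal 2×2 minors.
tr M = 2 + 2 + (-2) = 2.
s = (2·2 − 3²) + (2·(-2) − (-2)²) + (2·(-2) − 0²) = -5 + (-8) + (-4) = -17.
det M (expand along row 1) = 2·(-4) − 3·(-6) + (-2)·4 = 2.
Characteristic polynomial: λ³ − 2λ² − 17λ − 2 = 0.
Substitute λ = y + (tr M)/3 = y + 0.666667 to remove the quadratic term: y³ + p·y + q = 0 with p = s − (tr M)²/3 = -18.333333 and q = −2(tr M)³/27 + (tr M)·s/3 − det M = -13.925926.
Three real roots ⇒ use the trigonometric (Viète) form: r = 2√(−p/3) = 4.944132, φ = arccos(3q/(p·r)) = arccos(0.460908) = 1.091779 rad.
y_k = r·cos(φ/3 − 2πk/3) for k = 0, 1, 2 gives y = 4.620324, -0.786092, -3.834232.
λ_k = y_k + 0.666667 gives λ = 5.2870, -0.1194, -3.1676 (check: the sum is 2.0000 = tr M).

Eigenvalues sorted in increasing order: [-3.1676, -0.1194, 5.2870].


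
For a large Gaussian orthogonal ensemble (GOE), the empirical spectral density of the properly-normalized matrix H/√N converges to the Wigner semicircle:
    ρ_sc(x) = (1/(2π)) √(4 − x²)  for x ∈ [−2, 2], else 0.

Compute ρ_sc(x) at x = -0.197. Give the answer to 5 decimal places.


ρ_sc(x) = (1/(2π)) √(4 − x²). With x = -0.197:
  4 − x² = 4 − (-0.197)² = 4 − 0.038809 = 3.961191.
  √(4 − x²) = 1.990274.
  1/(2π) = 0.159155.
  ρ_sc(-0.197) = 0.159155 · 1.990274 = 0.316762.

Rounded to 5 decimal places: ρ_sc(-0.197) ≈ 0.31676.


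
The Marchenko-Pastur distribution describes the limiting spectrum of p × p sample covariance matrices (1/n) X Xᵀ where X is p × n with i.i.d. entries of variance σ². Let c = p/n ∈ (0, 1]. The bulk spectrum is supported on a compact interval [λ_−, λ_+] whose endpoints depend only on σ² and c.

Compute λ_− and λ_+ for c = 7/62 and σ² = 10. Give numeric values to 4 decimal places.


c = 7/62 = 0.112903; √c = 0.336011.
λ_− = σ² (1 − √c)² = 10 · (1 − 0.336011)² = 10 · (0.663989)² = 4.408817.
λ_+ = σ² (1 + √c)² = 10 · (1 + 0.336011)² = 10 · (1.336011)² = 17.849247.

Rounded to 4 decimal places: λ_− ≈ 4.4088, λ_+ ≈ 17.8492.


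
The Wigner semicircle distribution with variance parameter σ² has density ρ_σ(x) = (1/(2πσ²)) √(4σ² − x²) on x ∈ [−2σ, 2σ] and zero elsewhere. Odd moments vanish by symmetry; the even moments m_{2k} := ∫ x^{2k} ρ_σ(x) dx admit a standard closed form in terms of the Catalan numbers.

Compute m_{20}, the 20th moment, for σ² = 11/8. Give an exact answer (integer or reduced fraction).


By the scaled semicircle moment identity, m_{2k} = σ^{2k} · C_k with k = 10.
C_10 = (1/(k+1)) · C(2k, k) = (1/11) · C(20, 10) = (1/11) · 184756 = 16796.
σ^{2k} = (σ²)^k = (11/8)^10 = 25937424601/1073741824.

Therefore m_{20} = σ^{20} · C_10 = (25937424601/1073741824) · 16796 = 108911245899599/268435456.


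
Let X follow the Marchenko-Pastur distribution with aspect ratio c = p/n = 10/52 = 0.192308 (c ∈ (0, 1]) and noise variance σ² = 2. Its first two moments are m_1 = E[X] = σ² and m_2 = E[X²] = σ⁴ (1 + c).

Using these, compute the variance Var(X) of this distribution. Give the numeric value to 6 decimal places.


m_1 = E[X] = σ² = 2, so m_1² = 4.
m_2 = E[X²] = σ⁴ (1 + c) = 4 · (1 + 0.192308) = 4 · 1.192308 = 4.769231.
(Note m_2 − m_1² simplifies to c · σ⁴ = 0.192308 · 4.)

Var(X) = m_2 − m_1² = 4.769231 − 4 = 0.769231.


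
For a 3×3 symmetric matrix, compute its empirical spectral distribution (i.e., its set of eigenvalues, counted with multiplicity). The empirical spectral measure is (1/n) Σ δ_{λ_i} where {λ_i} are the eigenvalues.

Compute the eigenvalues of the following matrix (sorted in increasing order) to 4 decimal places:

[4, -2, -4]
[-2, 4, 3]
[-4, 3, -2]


Since M is real symmetric, all three eigenvalues are real; they are the roots of det(λI − M) = λ³ − (tr M) λ² + s λ − det M, where s is the sum of the principal 2×2 minors.
tr M = 4 + 4 + (-2) = 6.
s = (4·4 − (-2)²) + (4·(-2) − (-4)²) + (4·(-2) − 3²) = 12 + (-24) + (-17) = -29.
det M (expand along row 1) = 4·(-17) − (-2)·16 + (-4)·10 = -76.
Characteristic polynomial: λ³ − 6λ² − 29λ + 76 = 0.
Substitute λ = y + (tr M)/3 = y + 2.000000 to remove the quadratic term: y³ + p·y + q = 0 with p = s − (tr M)²/3 = -41.000000 and q = −2(tr M)³/27 + (tr M)·s/3 − det M = 2.000000.
Three real roots ⇒ use the trigonometric (Viète) form: r = 2√(−p/3) = 7.393691, φ = arccos(3q/(p·r)) = arccos(-0.019793) = 1.590590 rad.
y_k = r·cos(φ/3 − 2πk/3) for k = 0, 1, 2 gives y = 6.378593, 0.048783, -6.427377.
λ_k = y_k + 2.000000 gives λ = 8.3786, 2.0488, -4.4274 (check: the sum is 6.0000 = tr M).

Eigenvalues sorted in increasing order: [-4.4274, 2.0488, 8.3786].


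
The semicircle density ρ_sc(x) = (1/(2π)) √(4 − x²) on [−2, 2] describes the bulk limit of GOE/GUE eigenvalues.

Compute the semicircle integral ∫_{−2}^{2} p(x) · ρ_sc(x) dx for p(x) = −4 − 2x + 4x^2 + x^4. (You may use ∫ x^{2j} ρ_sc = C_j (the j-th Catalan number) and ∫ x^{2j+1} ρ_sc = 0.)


Write p(x) = Σ a_i x^i, split into monomials and integrate each against ρ_sc separately.
Using ∫ x^{2j} ρ_sc = C_j = (1/(j+1)) C(2j, j) (Catalan numbers) and ∫ x^{2j+1} ρ_sc = 0 (odd monomials vanish by symmetry):
  i = 0 (even): a_0 · C_{0} = -4 · 1 = -4
  i = 1 (odd): ∫ x^1 ρ_sc = 0 (vanishes)
  i = 2 (even): a_2 · C_{1} = 4 · 1 = 4
  i = 4 (even): a_4 · C_{2} = 1 · 2 = 2

Summing the contributions: ∫_{−2}^{2} p(x) ρ_sc(x) dx = (-4) + 4 + 2 = 2.


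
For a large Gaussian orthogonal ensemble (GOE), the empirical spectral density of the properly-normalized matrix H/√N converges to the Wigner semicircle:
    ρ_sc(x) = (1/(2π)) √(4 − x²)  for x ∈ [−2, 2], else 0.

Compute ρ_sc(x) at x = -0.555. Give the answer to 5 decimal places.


ρ_sc(x) = (1/(2π)) √(4 − x²). With x = -0.555:
  4 − x² = 4 − (-0.555)² = 4 − 0.308025 = 3.691975.
  √(4 − x²) = 1.921451.
  1/(2π) = 0.159155.
  ρ_sc(-0.555) = 0.159155 · 1.921451 = 0.305808.

Rounded to 5 decimal places: ρ_sc(-0.555) ≈ 0.30581.


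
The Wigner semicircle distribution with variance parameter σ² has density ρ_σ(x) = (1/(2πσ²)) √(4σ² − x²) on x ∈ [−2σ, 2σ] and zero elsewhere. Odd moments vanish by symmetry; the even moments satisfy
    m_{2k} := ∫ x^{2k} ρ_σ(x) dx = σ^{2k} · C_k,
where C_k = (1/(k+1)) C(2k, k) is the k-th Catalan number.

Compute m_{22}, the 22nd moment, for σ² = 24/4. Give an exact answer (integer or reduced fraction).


By the scaled semicircle moment identity, m_{2k} = σ^{2k} · C_k with k = 11.
C_11 = (1/(k+1)) · C(2k, k) = (1/12) · C(22, 11) = (1/12) · 705432 = 58786.
σ^{2k} = (σ²)^k = (24/4)^11 = 362797056.

Therefore m_{22} = σ^{22} · C_11 = 362797056 · 58786 = 21327387734016.


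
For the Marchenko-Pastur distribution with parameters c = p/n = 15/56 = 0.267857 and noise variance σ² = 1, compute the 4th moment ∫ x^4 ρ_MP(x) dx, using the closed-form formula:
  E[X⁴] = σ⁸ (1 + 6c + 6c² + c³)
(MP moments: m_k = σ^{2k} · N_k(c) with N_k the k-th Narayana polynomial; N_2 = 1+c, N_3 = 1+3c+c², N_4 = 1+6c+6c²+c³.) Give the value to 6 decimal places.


E[X⁴] = σ⁸ (1 + 6c + 6c² + c³) (fourth MP moment). With σ² = 1 (so σ⁸ = 1) and c = 15/56 = 0.267857: E[X⁴] = 1 · (1 + 6·0.267857 + 6·(0.267857)² + (0.267857)³) = 1 · 3.056846.

So E[X^4] = 3.056846.


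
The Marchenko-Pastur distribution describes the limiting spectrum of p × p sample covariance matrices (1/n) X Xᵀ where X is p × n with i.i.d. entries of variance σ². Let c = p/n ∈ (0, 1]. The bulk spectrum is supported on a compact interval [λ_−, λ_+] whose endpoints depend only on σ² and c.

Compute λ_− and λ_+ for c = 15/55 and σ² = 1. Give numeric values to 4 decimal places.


c = 15/55 = 0.272727; √c = 0.522233.
λ_− = σ² (1 − √c)² = 1 · (1 − 0.522233)² = 1 · (0.477767)² = 0.228261.
λ_+ = σ² (1 + √c)² = 1 · (1 + 0.522233)² = 1 · (1.522233)² = 2.317193.

Rounded to 4 decimal places: λ_− ≈ 0.2283, λ_+ ≈ 2.3172.


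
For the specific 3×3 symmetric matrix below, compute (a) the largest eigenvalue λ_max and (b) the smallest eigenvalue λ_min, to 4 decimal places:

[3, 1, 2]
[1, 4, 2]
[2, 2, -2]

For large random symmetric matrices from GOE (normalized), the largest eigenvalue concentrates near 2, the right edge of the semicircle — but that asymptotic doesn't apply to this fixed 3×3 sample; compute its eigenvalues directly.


Since M is real symmetric, all three eigenvalues are real; they are the roots of det(λI − M) = λ³ − (tr M) λ² + s λ − det M, where s is the sum of the principal 2×2 minors.
tr M = 3 + 4 + (-2) = 5.
s = (3·4 − 1²) + (3·(-2) − 2²) + (4·(-2) − 2²) = 11 + (-10) + (-12) = -11.
det M (expand along row 1) = 3·(-12) − 1·(-6) + 2·(-6) = -42.
Characteristic polynomial: λ³ − 5λ² − 11λ + 42 = 0.
Substitute λ = y + (tr M)/3 = y + 1.666667 to remove the quadratic term: y³ + p·y + q = 0 with p = s − (tr M)²/3 = -19.333333 and q = −2(tr M)³/27 + (tr M)·s/3 − det M = 14.407407.
Three real roots ⇒ use the trigonometric (Viète) form: r = 2√(−p/3) = 5.077182, φ = arccos(3q/(p·r)) = arccos(-0.440329) = 2.026762 rad.
y_k = r·cos(φ/3 − 2πk/3) for k = 0, 1, 2 gives y = 3.961927, 0.768706, -4.730633.
λ_k = y_k + 1.666667 gives λ = 5.6286, 2.4354, -3.0640 (check: the sum is 5.0000 = tr M).

Hence λ_max = 5.6286 and λ_min = -3.0640.


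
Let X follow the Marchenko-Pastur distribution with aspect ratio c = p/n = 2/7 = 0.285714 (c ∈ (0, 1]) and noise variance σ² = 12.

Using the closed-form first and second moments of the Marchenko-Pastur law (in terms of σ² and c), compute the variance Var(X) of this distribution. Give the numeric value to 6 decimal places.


Recall the MP moments m_1 = E[X] = σ² and m_2 = E[X²] = σ⁴ (1 + c).
m_1 = E[X] = σ² = 12, so m_1² = 144.
m_2 = E[X²] = σ⁴ (1 + c) = 144 · (1 + 0.285714) = 144 · 1.285714 = 185.142857.
(Note m_2 − m_1² simplifies to c · σ⁴ = 0.285714 · 144.)

Var(X) = m_2 − m_1² = 185.142857 − 144 = 41.142857.


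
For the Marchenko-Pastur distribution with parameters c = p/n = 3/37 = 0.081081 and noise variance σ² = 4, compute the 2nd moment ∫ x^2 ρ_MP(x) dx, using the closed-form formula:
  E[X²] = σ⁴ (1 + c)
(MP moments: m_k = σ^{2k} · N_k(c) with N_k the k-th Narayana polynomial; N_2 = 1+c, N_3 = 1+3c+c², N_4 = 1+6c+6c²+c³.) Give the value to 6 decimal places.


E[X²] = σ⁴ (1 + c) (second MP moment). With σ² = 4 (so σ⁴ = 16) and c = 3/37 = 0.081081: E[X²] = 16 · (1 + 0.081081) = 16 · 1.081081.

So E[X^2] = 17.297297.


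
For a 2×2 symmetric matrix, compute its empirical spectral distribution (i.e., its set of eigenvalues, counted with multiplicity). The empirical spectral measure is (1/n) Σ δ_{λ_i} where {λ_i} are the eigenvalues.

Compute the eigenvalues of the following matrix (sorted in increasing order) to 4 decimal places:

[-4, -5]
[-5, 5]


Since M is real symmetric, both eigenvalues are real; they are the roots of det(λI − M) = λ² − (tr M) λ + det M.
tr M = -4 + 5 = 1.
det M = (-4)·5 − (-5)² = -20 − 25 = -45.
Characteristic polynomial: λ² − λ − 45 = 0.
Discriminant Δ = (tr M)² − 4·det M = 1 − (-180) = 181; √Δ = 13.453624.
λ = (tr M ± √Δ)/2 = (1 ± 13.453624)/2, giving (tr M − √Δ)/2 = -6.2268 and (tr M + √Δ)/2 = 7.2268.

Eigenvalues sorted in increasing order: [-6.2268, 7.2268].


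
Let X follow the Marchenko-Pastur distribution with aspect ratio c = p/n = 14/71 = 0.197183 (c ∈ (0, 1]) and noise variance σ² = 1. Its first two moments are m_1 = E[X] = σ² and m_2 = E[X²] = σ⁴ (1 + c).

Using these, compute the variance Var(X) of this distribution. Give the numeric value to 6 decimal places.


m_1 = E[X] = σ² = 1, so m_1² = 1.
m_2 = E[X²] = σ⁴ (1 + c) = 1 · (1 + 0.197183) = 1 · 1.197183 = 1.197183.
(Note m_2 − m_1² simplifies to c · σ⁴ = 0.197183 · 1.)

Var(X) = m_2 − m_1² = 1.197183 − 1 = 0.197183.


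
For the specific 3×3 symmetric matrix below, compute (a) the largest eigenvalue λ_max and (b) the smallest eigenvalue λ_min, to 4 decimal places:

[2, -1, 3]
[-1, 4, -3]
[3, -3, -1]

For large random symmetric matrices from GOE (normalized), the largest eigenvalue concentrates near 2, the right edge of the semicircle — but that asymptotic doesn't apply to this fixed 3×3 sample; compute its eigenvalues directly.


Since M is real symmetric, all three eigenvalues are real; they are the roots of det(λI − M) = λ³ − (tr M) λ² + s λ − det M, where s is the sum of the principal 2×2 minors.
tr M = 2 + 4 + (-1) = 5.
s = (2·4 − (-1)²) + (2·(-1) − 3²) + (4·(-1) − (-3)²) = 7 + (-11) + (-13) = -17.
det M (expand along row 1) = 2·(-13) − (-1)·10 + 3·(-9) = -43.
Characteristic polynomial: λ³ − 5λ² − 17λ + 43 = 0.
Substitute λ = y + (tr M)/3 = y + 1.666667 to remove the quadratic term: y³ + p·y + q = 0 with p = s − (tr M)²/3 = -25.333333 and q = −2(tr M)³/27 + (tr M)·s/3 − det M = 5.407407.
Three real roots ⇒ use the trigonometric (Viète) form: r = 2√(−p/3) = 5.811865, φ = arccos(3q/(p·r)) = arccos(-0.110180) = 1.681200 rad.
y_k = r·cos(φ/3 − 2πk/3) for k = 0, 1, 2 gives y = 4.922897, 0.213836, -5.136733.
λ_k = y_k + 1.666667 gives λ = 6.5896, 1.8805, -3.4701 (check: the sum is 5.0000 = tr M).

Hence λ_max = 6.5896 and λ_min = -3.4701.


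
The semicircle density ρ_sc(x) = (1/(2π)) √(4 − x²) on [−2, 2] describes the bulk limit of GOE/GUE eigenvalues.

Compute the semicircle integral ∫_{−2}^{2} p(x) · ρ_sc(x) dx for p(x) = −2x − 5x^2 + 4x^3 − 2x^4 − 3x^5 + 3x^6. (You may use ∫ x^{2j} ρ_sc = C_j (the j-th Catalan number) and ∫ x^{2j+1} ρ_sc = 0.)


Write p(x) = Σ a_i x^i, split into monomials and integrate each against ρ_sc separately.
Using ∫ x^{2j} ρ_sc = C_j = (1/(j+1)) C(2j, j) (Catalan numbers) and ∫ x^{2j+1} ρ_sc = 0 (odd monomials vanish by symmetry):
  i = 1 (odd): ∫ x^1 ρ_sc = 0 (vanishes)
  i = 2 (even): a_2 · C_{1} = -5 · 1 = -5
  i = 3 (odd): ∫ x^3 ρ_sc = 0 (vanishes)
  i = 4 (even): a_4 · C_{2} = -2 · 2 = -4
  i = 5 (odd): ∫ x^5 ρ_sc = 0 (vanishes)
  i = 6 (even): a_6 · C_{3} = 3 · 5 = 15

Summing the contributions: ∫_{−2}^{2} p(x) ρ_sc(x) dx = (-5) + (-4) + 15 = 6.


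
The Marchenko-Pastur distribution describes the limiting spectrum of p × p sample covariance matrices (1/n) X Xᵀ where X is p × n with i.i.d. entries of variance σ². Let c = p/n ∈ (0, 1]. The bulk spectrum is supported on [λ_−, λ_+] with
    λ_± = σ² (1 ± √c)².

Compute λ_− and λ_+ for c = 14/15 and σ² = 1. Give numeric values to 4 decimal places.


c = 14/15 = 0.933333; √c = 0.966092.
λ_− = σ² (1 − √c)² = 1 · (1 − 0.966092)² = 1 · (0.033908)² = 0.001150.
λ_+ = σ² (1 + √c)² = 1 · (1 + 0.966092)² = 1 · (1.966092)² = 3.865517.

Rounded to 4 decimal places: λ_− ≈ 0.0011, λ_+ ≈ 3.8655.


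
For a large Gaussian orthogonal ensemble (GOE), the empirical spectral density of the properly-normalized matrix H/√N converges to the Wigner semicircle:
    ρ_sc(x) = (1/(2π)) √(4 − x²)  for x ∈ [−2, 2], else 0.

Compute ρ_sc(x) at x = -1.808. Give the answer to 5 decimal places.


ρ_sc(x) = (1/(2π)) √(4 − x²). With x = -1.808:
  4 − x² = 4 − (-1.808)² = 4 − 3.268864 = 0.731136.
  √(4 − x²) = 0.855065.
  1/(2π) = 0.159155.
  ρ_sc(-1.808) = 0.159155 · 0.855065 = 0.136088.

Rounded to 5 decimal places: ρ_sc(-1.808) ≈ 0.13609.


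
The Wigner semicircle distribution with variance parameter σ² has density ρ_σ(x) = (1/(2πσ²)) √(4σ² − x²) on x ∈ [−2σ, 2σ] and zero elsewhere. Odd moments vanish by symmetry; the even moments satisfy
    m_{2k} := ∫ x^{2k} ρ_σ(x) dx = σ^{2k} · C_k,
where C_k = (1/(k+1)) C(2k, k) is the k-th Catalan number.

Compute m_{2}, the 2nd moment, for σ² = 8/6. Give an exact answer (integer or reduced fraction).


By the scaled semicircle moment identity, m_{2k} = σ^{2k} · C_k with k = 1.
C_1 = (1/(k+1)) · C(2k, k) = (1/2) · C(2, 1) = (1/2) · 2 = 1.
σ^{2k} = (σ²)^k = (8/6)^1 = 4/3.

Therefore m_{2} = σ^{2} · C_1 = (4/3) · 1 = 4/3.


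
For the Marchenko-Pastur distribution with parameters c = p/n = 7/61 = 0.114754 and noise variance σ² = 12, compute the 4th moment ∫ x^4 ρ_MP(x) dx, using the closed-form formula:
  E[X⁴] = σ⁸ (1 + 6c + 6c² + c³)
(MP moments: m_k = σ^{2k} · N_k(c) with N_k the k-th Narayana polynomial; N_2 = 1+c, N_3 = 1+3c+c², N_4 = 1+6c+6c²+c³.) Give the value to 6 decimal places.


E[X⁴] = σ⁸ (1 + 6c + 6c² + c³) (fourth MP moment). With σ² = 12 (so σ⁸ = 20736) and c = 7/61 = 0.114754: E[X⁴] = 20736 · (1 + 6·0.114754 + 6·(0.114754)² + (0.114754)³) = 20736 · 1.769047.

So E[X^4] = 36682.953375.


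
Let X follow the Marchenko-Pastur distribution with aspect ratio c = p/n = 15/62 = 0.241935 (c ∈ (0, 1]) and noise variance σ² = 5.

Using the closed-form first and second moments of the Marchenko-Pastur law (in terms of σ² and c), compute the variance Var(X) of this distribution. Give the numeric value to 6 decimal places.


Recall the MP moments m_1 = E[X] = σ² and m_2 = E[X²] = σ⁴ (1 + c).
m_1 = E[X] = σ² = 5, so m_1² = 25.
m_2 = E[X²] = σ⁴ (1 + c) = 25 · (1 + 0.241935) = 25 · 1.241935 = 31.048387.
(Note m_2 − m_1² simplifies to c · σ⁴ = 0.241935 · 25.)

Var(X) = m_2 − m_1² = 31.048387 − 25 = 6.048387.


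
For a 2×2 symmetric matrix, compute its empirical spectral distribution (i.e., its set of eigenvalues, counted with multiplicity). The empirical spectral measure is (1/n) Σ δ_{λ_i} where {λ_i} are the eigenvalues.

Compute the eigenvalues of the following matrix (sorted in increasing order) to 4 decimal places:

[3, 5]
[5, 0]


Since M is real symmetric, both eigenvalues are real; they are the roots of det(λI − M) = λ² − (tr M) λ + det M.
tr M = 3 + 0 = 3.
det M = 3·0 − 5² = 0 − 25 = -25.
Characteristic polynomial: λ² − 3λ − 25 = 0.
Discriminant Δ = (tr M)² − 4·det M = 9 − (-100) = 109; √Δ = 10.440307.
λ = (tr M ± √Δ)/2 = (3 ± 10.440307)/2, giving (tr M − √Δ)/2 = -3.7202 and (tr M + √Δ)/2 = 6.7202.

Eigenvalues sorted in increasing order: [-3.7202, 6.7202].


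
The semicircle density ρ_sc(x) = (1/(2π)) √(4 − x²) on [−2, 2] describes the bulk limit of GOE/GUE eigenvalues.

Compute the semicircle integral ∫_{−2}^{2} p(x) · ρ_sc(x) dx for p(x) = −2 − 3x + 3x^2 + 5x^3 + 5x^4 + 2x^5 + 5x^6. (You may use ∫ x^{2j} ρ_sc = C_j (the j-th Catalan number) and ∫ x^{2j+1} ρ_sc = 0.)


Write p(x) = Σ a_i x^i, split into monomials and integrate each against ρ_sc separately.
Using ∫ x^{2j} ρ_sc = C_j = (1/(j+1)) C(2j, j) (Catalan numbers) and ∫ x^{2j+1} ρ_sc = 0 (odd monomials vanish by symmetry):
  i = 0 (even): a_0 · C_{0} = -2 · 1 = -2
  i = 1 (odd): ∫ x^1 ρ_sc = 0 (vanishes)
  i = 2 (even): a_2 · C_{1} = 3 · 1 = 3
  i = 3 (odd): ∫ x^3 ρ_sc = 0 (vanishes)
  i = 4 (even): a_4 · C_{2} = 5 · 2 = 10
  i = 5 (odd): ∫ x^5 ρ_sc = 0 (vanishes)
  i = 6 (even): a_6 · C_{3} = 5 · 5 = 25

Summing the contributions: ∫_{−2}^{2} p(x) ρ_sc(x) dx = (-2) + 3 + 10 + 25 = 36.


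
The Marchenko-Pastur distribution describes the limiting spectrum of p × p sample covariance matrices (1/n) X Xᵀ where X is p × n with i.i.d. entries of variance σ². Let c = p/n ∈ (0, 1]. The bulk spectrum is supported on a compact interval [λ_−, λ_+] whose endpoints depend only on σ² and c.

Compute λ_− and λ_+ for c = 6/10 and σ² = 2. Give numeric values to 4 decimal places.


c = 6/10 = 0.600000; √c = 0.774597.
λ_− = σ² (1 − √c)² = 2 · (1 − 0.774597)² = 2 · (0.225403)² = 0.101613.
λ_+ = σ² (1 + √c)² = 2 · (1 + 0.774597)² = 2 · (1.774597)² = 6.298387.

Rounded to 4 decimal places: λ_− ≈ 0.1016, λ_+ ≈ 6.2984.


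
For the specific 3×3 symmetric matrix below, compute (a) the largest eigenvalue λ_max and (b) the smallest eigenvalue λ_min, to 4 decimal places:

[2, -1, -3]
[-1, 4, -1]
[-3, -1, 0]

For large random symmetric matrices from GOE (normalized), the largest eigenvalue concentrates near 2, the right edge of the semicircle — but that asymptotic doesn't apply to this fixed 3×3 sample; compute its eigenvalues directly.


Since M is real symmetric, all three eigenvalues are real; they are the roots of det(λI − M) = λ³ − (tr M) λ² + s λ − det M, where s is the sum of the principal 2×2 minors.
tr M = 2 + 4 + 0 = 6.
s = (2·4 − (-1)²) + (2·0 − (-3)²) + (4·0 − (-1)²) = 7 + (-9) + (-1) = -3.
det M (expand along row 1) = 2·(-1) − (-1)·(-3) + (-3)·13 = -44.
Characteristic polynomial: λ³ − 6λ² − 3λ + 44 = 0.
Substitute λ = y + (tr M)/3 = y + 2.000000 to remove the quadratic term: y³ + p·y + q = 0 with p = s − (tr M)²/3 = -15.000000 and q = −2(tr M)³/27 + (tr M)·s/3 − det M = 22.000000.
Three real roots ⇒ use the trigonometric (Viète) form: r = 2√(−p/3) = 4.472136, φ = arccos(3q/(p·r)) = arccos(-0.983870) = 2.961739 rad.
y_k = r·cos(φ/3 − 2πk/3) for k = 0, 1, 2 gives y = 2.464102, 2.000000, -4.464102.
λ_k = y_k + 2.000000 gives λ = 4.4641, 4.0000, -2.4641 (check: the sum is 6.0000 = tr M).

Hence λ_max = 4.4641 and λ_min = -2.4641.


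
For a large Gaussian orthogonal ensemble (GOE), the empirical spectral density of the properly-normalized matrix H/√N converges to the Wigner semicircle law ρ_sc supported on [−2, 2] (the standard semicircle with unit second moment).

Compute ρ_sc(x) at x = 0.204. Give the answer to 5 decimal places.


ρ_sc(x) = (1/(2π)) √(4 − x²). With x = 0.204:
  4 − x² = 4 − (0.204)² = 4 − 0.041616 = 3.958384.
  √(4 − x²) = 1.989569.
  1/(2π) = 0.159155.
  ρ_sc(0.204) = 0.159155 · 1.989569 = 0.316650.

Rounded to 5 decimal places: ρ_sc(0.204) ≈ 0.31665.


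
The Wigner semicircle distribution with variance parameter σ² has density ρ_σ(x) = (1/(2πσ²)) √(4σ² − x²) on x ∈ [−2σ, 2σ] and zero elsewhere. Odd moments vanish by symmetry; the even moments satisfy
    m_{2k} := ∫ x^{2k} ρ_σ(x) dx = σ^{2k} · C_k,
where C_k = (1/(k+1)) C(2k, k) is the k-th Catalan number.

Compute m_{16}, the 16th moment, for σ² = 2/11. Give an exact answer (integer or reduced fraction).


By the scaled semicircle moment identity, m_{2k} = σ^{2k} · C_k with k = 8.
C_8 = (1/(k+1)) · C(2k, k) = (1/9) · C(16, 8) = (1/9) · 12870 = 1430.
σ^{2k} = (σ²)^k = (2/11)^8 = 256/214358881.

Therefore m_{16} = σ^{16} · C_8 = (256/214358881) · 1430 = 33280/19487171.


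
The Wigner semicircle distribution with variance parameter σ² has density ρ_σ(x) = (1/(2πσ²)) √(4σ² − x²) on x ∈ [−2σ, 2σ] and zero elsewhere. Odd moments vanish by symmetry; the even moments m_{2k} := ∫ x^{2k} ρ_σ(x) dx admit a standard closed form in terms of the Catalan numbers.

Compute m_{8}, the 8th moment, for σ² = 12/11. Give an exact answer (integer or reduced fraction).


By the scaled semicircle moment identity, m_{2k} = σ^{2k} · C_k with k = 4.
C_4 = (1/(k+1)) · C(2k, k) = (1/5) · C(8, 4) = (1/5) · 70 = 14.
σ^{2k} = (σ²)^k = (12/11)^4 = 20736/14641.

Therefore m_{8} = σ^{8} · C_4 = (20736/14641) · 14 = 290304/14641.


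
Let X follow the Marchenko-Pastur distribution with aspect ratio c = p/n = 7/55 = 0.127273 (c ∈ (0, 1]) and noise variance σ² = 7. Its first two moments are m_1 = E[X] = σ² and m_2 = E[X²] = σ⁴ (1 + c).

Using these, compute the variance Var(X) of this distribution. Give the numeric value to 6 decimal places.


m_1 = E[X] = σ² = 7, so m_1² = 49.
m_2 = E[X²] = σ⁴ (1 + c) = 49 · (1 + 0.127273) = 49 · 1.127273 = 55.236364.
(Note m_2 − m_1² simplifies to c · σ⁴ = 0.127273 · 49.)

Var(X) = m_2 − m_1² = 55.236364 − 49 = 6.236364.


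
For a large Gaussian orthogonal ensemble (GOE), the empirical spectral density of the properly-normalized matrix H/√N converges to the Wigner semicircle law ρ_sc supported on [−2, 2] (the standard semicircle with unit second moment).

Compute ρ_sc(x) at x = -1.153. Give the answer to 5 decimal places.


ρ_sc(x) = (1/(2π)) √(4 − x²). With x = -1.153:
  4 − x² = 4 − (-1.153)² = 4 − 1.329409 = 2.670591.
  √(4 − x²) = 1.634194.
  1/(2π) = 0.159155.
  ρ_sc(-1.153) = 0.159155 · 1.634194 = 0.260090.

Rounded to 5 decimal places: ρ_sc(-1.153) ≈ 0.26009.


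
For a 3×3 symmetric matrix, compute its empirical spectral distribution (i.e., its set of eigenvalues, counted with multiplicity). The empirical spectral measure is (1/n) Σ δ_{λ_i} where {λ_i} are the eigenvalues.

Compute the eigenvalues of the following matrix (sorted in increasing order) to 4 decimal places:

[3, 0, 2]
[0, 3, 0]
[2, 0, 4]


Since M is real symmetric, all three eigenvalues are real; they are the roots of det(λI − M) = λ³ − (tr M) λ² + s λ − det M, where s is the sum of the principal 2×2 minors.
tr M = 3 + 3 + 4 = 10.
s = (3·3 − 0²) + (3·4 − 2²) + (3·4 − 0²) = 9 + 8 + 12 = 29.
det M (expand along row 1) = 3·12 − 0·0 + 2·(-6) = 24.
Characteristic polynomial: λ³ − 10λ² + 29λ − 24 = 0.
Substitute λ = y + (tr M)/3 = y + 3.333333 to remove the quadratic term: y³ + p·y + q = 0 with p = s − (tr M)²/3 = -4.333333 and q = −2(tr M)³/27 + (tr M)·s/3 − det M = -1.407407.
Three real roots ⇒ use the trigonometric (Viète) form: r = 2√(−p/3) = 2.403701, φ = arccos(3q/(p·r)) = arccos(0.405358) = 1.153426 rad.
y_k = r·cos(φ/3 − 2πk/3) for k = 0, 1, 2 gives y = 2.228219, -0.333333, -1.894886.
λ_k = y_k + 3.333333 gives λ = 5.5616, 3.0000, 1.4384 (check: the sum is 10.0000 = tr M).

Eigenvalues sorted in increasing order: [1.4384, 3.0000, 5.5616].


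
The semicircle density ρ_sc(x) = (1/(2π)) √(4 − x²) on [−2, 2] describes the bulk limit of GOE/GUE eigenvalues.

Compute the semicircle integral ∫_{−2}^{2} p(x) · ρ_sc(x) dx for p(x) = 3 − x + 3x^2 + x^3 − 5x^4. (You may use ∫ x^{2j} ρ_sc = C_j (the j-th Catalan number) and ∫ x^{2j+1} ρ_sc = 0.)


Write p(x) = Σ a_i x^i, split into monomials and integrate each against ρ_sc separately.
Using ∫ x^{2j} ρ_sc = C_j = (1/(j+1)) C(2j, j) (Catalan numbers) and ∫ x^{2j+1} ρ_sc = 0 (odd monomials vanish by symmetry):
  i = 0 (even): a_0 · C_{0} = 3 · 1 = 3
  i = 1 (odd): ∫ x^1 ρ_sc = 0 (vanishes)
  i = 2 (even): a_2 · C_{1} = 3 · 1 = 3
  i = 3 (odd): ∫ x^3 ρ_sc = 0 (vanishes)
  i = 4 (even): a_4 · C_{2} = -5 · 2 = -10

Summing the contributions: ∫_{−2}^{2} p(x) ρ_sc(x) dx = 3 + 3 + (-10) = -4.


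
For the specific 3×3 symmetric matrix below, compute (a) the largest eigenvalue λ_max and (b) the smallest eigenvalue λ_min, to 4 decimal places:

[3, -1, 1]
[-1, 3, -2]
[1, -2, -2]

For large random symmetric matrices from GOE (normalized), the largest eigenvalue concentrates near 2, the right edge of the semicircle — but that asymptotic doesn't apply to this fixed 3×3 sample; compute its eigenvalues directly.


Since M is real symmetric, all three eigenvalues are real; they are the roots of det(λI − M) = λ³ − (tr M) λ² + s λ − det M, where s is the sum of the principal 2×2 minors.
tr M = 3 + 3 + (-2) = 4.
s = (3·3 − (-1)²) + (3·(-2) − 1²) + (3·(-2) − (-2)²) = 8 + (-7) + (-10) = -9.
det M (expand along row 1) = 3·(-10) − (-1)·4 + 1·(-1) = -27.
Characteristic polynomial: λ³ − 4λ² − 9λ + 27 = 0.
Substitute λ = y + (tr M)/3 = y + 1.333333 to remove the quadratic term: y³ + p·y + q = 0 with p = s − (tr M)²/3 = -14.333333 and q = −2(tr M)³/27 + (tr M)·s/3 − det M = 10.259259.
Three real roots ⇒ use the trigonometric (Viète) form: r = 2√(−p/3) = 4.371626, φ = arccos(3q/(p·r)) = arccos(-0.491187) = 2.084249 rad.
y_k = r·cos(φ/3 − 2πk/3) for k = 0, 1, 2 gives y = 3.358344, 0.744560, -4.102904.
λ_k = y_k + 1.333333 gives λ = 4.6917, 2.0779, -2.7696 (check: the sum is 4.0000 = tr M).

Hence λ_max = 4.6917 and λ_min = -2.7696.
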